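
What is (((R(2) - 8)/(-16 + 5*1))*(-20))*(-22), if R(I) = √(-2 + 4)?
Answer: 320 - 40*√2 ≈ 263.43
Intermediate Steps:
R(I) = √2
(((R(2) - 8)/(-16 + 5*1))*(-20))*(-22) = (((√2 - 8)/(-16 + 5*1))*(-20))*(-22) = (((-8 + √2)/(-16 + 5))*(-20))*(-22) = (((-8 + √2)/(-11))*(-20))*(-22) = (((-8 + √2)*(-1/11))*(-20))*(-22) = ((8/11 - √2/11)*(-20))*(-22) = (-160/11 + 20*√2/11)*(-22) = 320 - 40*√2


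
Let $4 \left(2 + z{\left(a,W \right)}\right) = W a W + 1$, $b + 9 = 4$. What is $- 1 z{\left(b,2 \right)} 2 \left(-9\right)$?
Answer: $- \frac{243}{2} \approx -121.5$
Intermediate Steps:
$b = -5$ ($b = -9 + 4 = -5$)
$z{\left(a,W \right)} = - \frac{7}{4} + \frac{a W^{2}}{4}$ ($z{\left(a,W \right)} = -2 + \frac{W a W + 1}{4} = -2 + \frac{a W^{2} + 1}{4} = -2 + \frac{1 + a W^{2}}{4} = -2 + \left(\frac{1}{4} + \frac{a W^{2}}{4}\right) = - \frac{7}{4} + \frac{a W^{2}}{4}$)
$- 1 z{\left(b,2 \right)} 2 \left(-9\right) = - 1 \left(- \frac{7}{4} + \frac{1}{4} \left(-5\right) 2^{2}\right) 2 \left(-9\right) = - 1 \left(- \frac{7}{4} + \frac{1}{4} \left(-5\right) 4\right) 2 \left(-9\right) = - 1 \left(- \frac{7}{4} - 5\right) 2 \left(-9\right) = - 1 \left(- \frac{27}{4}\right) 2 \left(-9\right) = - \frac{\left(-27\right) 2}{4} \left(-9\right) = \left(-1\right) \left(- \frac{27}{2}\right) \left(-9\right) = \frac{27}{2} \left(-9\right) = - \frac{243}{2}$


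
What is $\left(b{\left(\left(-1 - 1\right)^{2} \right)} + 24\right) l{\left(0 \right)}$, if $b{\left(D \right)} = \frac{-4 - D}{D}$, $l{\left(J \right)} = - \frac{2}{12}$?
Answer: $- \frac{11}{3} \approx -3.6667$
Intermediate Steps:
$l{\left(J \right)} = - \frac{1}{6}$ ($l{\left(J \right)} = \left(-2\right) \frac{1}{12} = - \frac{1}{6}$)
$b{\left(D \right)} = \frac{-4 - D}{D}$
$\left(b{\left(\left(-1 - 1\right)^{2} \right)} + 24\right) l{\left(0 \right)} = \left(\frac{-4 - \left(-1 - 1\right)^{2}}{\left(-1 - 1\right)^{2}} + 24\right) \left(- \frac{1}{6}\right) = \left(\frac{-4 - \left(-2\right)^{2}}{\left(-2\right)^{2}} + 24\right) \left(- \frac{1}{6}\right) = \left(\frac{-4 - 4}{4} + 24\right) \left(- \frac{1}{6}\right) = \left(\frac{1}{4} \left(-8\right) + 24\right) \left(- \frac{1}{6}\right) = \left(-2 + 24\right) \left(- \frac{1}{6}\right) = 22 \left(- \frac{1}{6}\right) = - \frac{11}{3}$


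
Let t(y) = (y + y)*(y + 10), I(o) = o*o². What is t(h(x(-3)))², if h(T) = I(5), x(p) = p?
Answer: 1139062500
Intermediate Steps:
I(o) = o³
h(T) = 125 (h(T) = 5³ = 125)
t(y) = 2*y*(10 + y) (t(y) = (2*y)*(10 + y) = 2*y*(10 + y))
t(h(x(-3)))² = (2*125*(10 + 125))² = (2*125*135)² = 33750² = 1139062500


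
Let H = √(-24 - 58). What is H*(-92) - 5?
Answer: -5 - 92*I*√82 ≈ -5.0 - 833.1*I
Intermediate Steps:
H = I*√82 (H = √(-82) = I*√82 ≈ 9.0554*I)
H*(-92) - 5 = (I*√82)*(-92) - 5 = -92*I*√82 - 5 = -5 - 92*I*√82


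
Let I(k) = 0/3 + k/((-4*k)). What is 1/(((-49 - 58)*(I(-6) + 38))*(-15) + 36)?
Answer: 4/242499 ≈ 1.6495e-5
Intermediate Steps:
I(k) = -¼ (I(k) = 0*(⅓) + k*(-1/(4*k)) = 0 - ¼ = -¼)
1/(((-49 - 58)*(I(-6) + 38))*(-15) + 36) = 1/(((-49 - 58)*(-¼ + 38))*(-15) + 36) = 1/(-107*151/4*(-15) + 36) = 1/(-16157/4*(-15) + 36) = 1/(242355/4 + 36) = 1/(242499/4) = 4/242499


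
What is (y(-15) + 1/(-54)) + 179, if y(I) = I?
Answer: 8855/54 ≈ 163.98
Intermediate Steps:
(y(-15) + 1/(-54)) + 179 = (-15 + 1/(-54)) + 179 = (-15 - 1/54) + 179 = -811/54 + 179 = 8855/54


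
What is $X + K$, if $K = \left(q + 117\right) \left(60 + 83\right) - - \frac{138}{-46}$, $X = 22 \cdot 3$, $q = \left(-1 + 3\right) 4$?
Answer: $17938$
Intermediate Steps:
$q = 8$ ($q = 2 \cdot 4 = 8$)
$X = 66$
$K = 17872$ ($K = \left(8 + 117\right) \left(60 + 83\right) - - \frac{138}{-46} = 125 \cdot 143 - \left(-138\right) \left(- \frac{1}{46}\right) = 17875 - 3 = 17872$)
$X + K = 66 + 17872 = 17938$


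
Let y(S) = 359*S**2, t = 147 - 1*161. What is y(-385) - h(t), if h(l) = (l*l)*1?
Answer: 53212579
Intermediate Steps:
t = -14 (t = 147 - 161 = -14)
h(l) = l**2 (h(l) = l**2*1 = l**2)
y(-385) - h(t) = 359*(-385)**2 - 1*(-14)**2 = 359*148225 - 1*196 = 53212775 - 196 = 53212579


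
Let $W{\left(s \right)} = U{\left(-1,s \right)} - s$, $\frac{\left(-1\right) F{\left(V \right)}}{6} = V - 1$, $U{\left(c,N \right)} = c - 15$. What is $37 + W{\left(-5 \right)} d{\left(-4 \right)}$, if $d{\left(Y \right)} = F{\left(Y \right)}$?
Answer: $-293$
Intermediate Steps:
$U{\left(c,N \right)} = -15 + c$ ($U{\left(c,N \right)} = c - 15 = -15 + c$)
$F{\left(V \right)} = 6 - 6 V$ ($F{\left(V \right)} = - 6 \left(V - 1\right) = - 6 \left(-1 + V\right) = 6 - 6 V$)
$d{\left(Y \right)} = 6 - 6 Y$
$W{\left(s \right)} = -16 - s$ ($W{\left(s \right)} = \left(-15 - 1\right) - s = -16 - s$)
$37 + W{\left(-5 \right)} d{\left(-4 \right)} = 37 + \left(-16 - -5\right) \left(6 - -24\right) = 37 + \left(-16 + 5\right) \left(6 + 24\right) = 37 - 330 = -293$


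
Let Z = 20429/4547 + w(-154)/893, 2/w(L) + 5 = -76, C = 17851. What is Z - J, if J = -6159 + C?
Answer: -3843999499729/328898151 ≈ -11688.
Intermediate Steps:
w(L) = -2/81 (w(L) = 2/(-5 - 76) = 2/(-81) = 2*(-1/81) = -2/81)
Z = 1477681763/328898151 (Z = 20429/4547 - 2/81/893 = 20429*(1/4547) - 2/81*1/893 = 20429/4547 - 2/72333 = 1477681763/328898151 ≈ 4.4928)
J = 11692 (J = -6159 + 17851 = 11692)
Z - J = 1477681763/328898151 - 1*11692 = 1477681763/328898151 - 11692 = -3843999499729/328898151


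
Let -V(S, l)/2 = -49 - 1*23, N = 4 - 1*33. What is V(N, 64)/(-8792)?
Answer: -18/1099 ≈ -0.016379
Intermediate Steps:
N = -29 (N = 4 - 33 = -29)
V(S, l) = 144 (V(S, l) = -2*(-49 - 1*23) = -2*(-49 - 23) = -2*(-72) = 144)
V(N, 64)/(-8792) = 144/(-8792) = 144*(-1/8792) = -18/1099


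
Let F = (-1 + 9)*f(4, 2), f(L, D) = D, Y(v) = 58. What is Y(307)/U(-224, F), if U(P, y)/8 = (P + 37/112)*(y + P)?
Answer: 203/1302652 ≈ 0.00015584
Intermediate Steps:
F = 16 (F = (-1 + 9)*2 = 8*2 = 16)
U(P, y) = 8*(37/112 + P)*(P + y) (U(P, y) = 8*((P + 37/112)*(y + P)) = 8*((P + 37*(1/112))*(P + y)) = 8*((P + 37/112)*(P + y)) = 8*((37/112 + P)*(P + y)) = 8*(37/112 + P)*(P + y))
Y(307)/U(-224, F) = 58/(8*(-224)**2 + (37/14)*(-224) + (37/14)*16 + 8*(-224)*16) = 58/(8*50176 - 592 + 296/7 - 28672) = 58/(401408 - 592 + 296/7 - 28672) = 58/(2605304/7) = 58*(7/2605304) = 203/1302652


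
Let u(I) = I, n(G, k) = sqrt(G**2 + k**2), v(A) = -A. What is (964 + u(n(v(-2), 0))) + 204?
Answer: 1170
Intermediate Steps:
(964 + u(n(v(-2), 0))) + 204 = (964 + sqrt((-1*(-2))**2 + 0**2)) + 204 = (964 + sqrt(2**2 + 0)) + 204 = (964 + sqrt(4 + 0)) + 204 = (964 + sqrt(4)) + 204 = (964 + 2) + 204 = 966 + 204 = 1170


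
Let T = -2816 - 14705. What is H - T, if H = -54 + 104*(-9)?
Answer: 16531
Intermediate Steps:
H = -990 (H = -54 - 936 = -990)
T = -17521
H - T = -990 - 1*(-17521) = -990 + 17521 = 16531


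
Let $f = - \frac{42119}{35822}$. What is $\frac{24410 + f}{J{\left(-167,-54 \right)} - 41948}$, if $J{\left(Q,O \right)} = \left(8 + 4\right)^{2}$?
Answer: $- \frac{874372901}{1497502888} \approx -0.58389$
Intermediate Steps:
$f = - \frac{42119}{35822}$ ($f = \left(-42119\right) \frac{1}{35822} = - \frac{42119}{35822} \approx -1.1758$)
$J{\left(Q,O \right)} = 144$ ($J{\left(Q,O \right)} = 12^{2} = 144$)
$\frac{24410 + f}{J{\left(-167,-54 \right)} - 41948} = \frac{24410 - \frac{42119}{35822}}{144 - 41948} = \frac{874372901}{35822 \left(-41804\right)} = \frac{874372901}{35822} \left(- \frac{1}{41804}\right) = - \frac{874372901}{1497502888}$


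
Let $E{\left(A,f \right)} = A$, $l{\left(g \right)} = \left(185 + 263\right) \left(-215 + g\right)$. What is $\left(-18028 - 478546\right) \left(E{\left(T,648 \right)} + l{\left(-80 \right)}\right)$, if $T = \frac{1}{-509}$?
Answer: $\frac{33404255395134}{509} \approx 6.5627 \cdot 10^{10}$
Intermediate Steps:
$l{\left(g \right)} = -96320 + 448 g$ ($l{\left(g \right)} = 448 \left(-215 + g\right) = -96320 + 448 g$)
$T = - \frac{1}{509} \approx -0.0019646$
$\left(-18028 - 478546\right) \left(E{\left(T,648 \right)} + l{\left(-80 \right)}\right) = \left(-18028 - 478546\right) \left(- \frac{1}{509} + \left(-96320 + 448 \left(-80\right)\right)\right) = - 496574 \left(- \frac{1}{509} - 132160\right) = \left(-496574\right) \left(- \frac{67269441}{509}\right) = \frac{33404255395134}{509}$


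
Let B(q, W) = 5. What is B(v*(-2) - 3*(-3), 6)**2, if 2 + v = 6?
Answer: 25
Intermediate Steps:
v = 4 (v = -2 + 6 = 4)
B(v*(-2) - 3*(-3), 6)**2 = 5**2 = 25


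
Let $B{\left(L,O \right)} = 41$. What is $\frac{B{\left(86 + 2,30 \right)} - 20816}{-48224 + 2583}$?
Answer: $\frac{20775}{45641} \approx 0.45518$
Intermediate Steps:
$\frac{B{\left(86 + 2,30 \right)} - 20816}{-48224 + 2583} = \frac{41 - 20816}{-48224 + 2583} = - \frac{20775}{-45641} = \left(-20775\right) \left(- \frac{1}{45641}\right) = \frac{20775}{45641}$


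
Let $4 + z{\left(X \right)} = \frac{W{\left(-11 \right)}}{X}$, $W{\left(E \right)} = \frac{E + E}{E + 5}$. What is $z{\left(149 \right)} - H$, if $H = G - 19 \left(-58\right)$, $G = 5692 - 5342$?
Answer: $- \frac{650821}{447} \approx -1456.0$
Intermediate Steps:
$G = 350$ ($G = 5692 - 5342 = 350$)
$W{\left(E \right)} = \frac{2 E}{5 + E}$
$z{\left(X \right)} = -4 + \frac{11}{3 X}$ ($z{\left(X \right)} = -4 + \frac{2 \left(-11\right) \frac{1}{5 - 11}}{X} = -4 + \frac{2 \left(-11\right) \frac{1}{-6}}{X} = -4 + \frac{2 \left(-11\right) \left(- \frac{1}{6}\right)}{X} = -4 + \frac{11}{3 X}$)
$H = 1452$ ($H = 350 - 19 \left(-58\right) = 350 - -1102 = 350 + 1102 = 1452$)
$z{\left(149 \right)} - H = \left(-4 + \frac{11}{3 \cdot 149}\right) - 1452 = \left(-4 + \frac{11}{3} \cdot \frac{1}{149}\right) - 1452 = \left(-4 + \frac{11}{447}\right) - 1452 = - \frac{1777}{447} - 1452 = - \frac{650821}{447}$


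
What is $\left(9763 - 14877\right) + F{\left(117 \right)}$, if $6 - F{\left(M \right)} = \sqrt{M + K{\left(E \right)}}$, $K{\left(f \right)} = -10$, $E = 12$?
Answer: $-5108 - \sqrt{107} \approx -5118.3$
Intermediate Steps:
$F{\left(M \right)} = 6 - \sqrt{-10 + M}$ ($F{\left(M \right)} = 6 - \sqrt{M - 10} = 6 - \sqrt{-10 + M}$)
$\left(9763 - 14877\right) + F{\left(117 \right)} = \left(9763 - 14877\right) + \left(6 - \sqrt{-10 + 117}\right) = \left(9763 - 14877\right) + \left(6 - \sqrt{107}\right) = -5114 + \left(6 - \sqrt{107}\right) = -5108 - \sqrt{107}$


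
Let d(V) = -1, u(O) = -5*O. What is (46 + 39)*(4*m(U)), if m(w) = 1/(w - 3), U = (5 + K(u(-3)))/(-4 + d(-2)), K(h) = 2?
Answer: -850/11 ≈ -77.273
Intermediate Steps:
U = -7/5 (U = (5 + 2)/(-4 - 1) = 7/(-5) = 7*(-⅕) = -7/5 ≈ -1.4000)
m(w) = 1/(-3 + w)
(46 + 39)*(4*m(U)) = (46 + 39)*(4/(-3 - 7/5)) = 85*(4/(-22/5)) = 85*(4*(-5/22)) = 85*(-10/11) = -850/11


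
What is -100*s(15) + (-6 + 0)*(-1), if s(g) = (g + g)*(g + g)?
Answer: -89994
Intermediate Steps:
s(g) = 4*g**2 (s(g) = (2*g)*(2*g) = 4*g**2)
-100*s(15) + (-6 + 0)*(-1) = -400*15**2 + (-6 + 0)*(-1) = -400*225 - 6*(-1) = -100*900 + 6 = -90000 + 6 = -89994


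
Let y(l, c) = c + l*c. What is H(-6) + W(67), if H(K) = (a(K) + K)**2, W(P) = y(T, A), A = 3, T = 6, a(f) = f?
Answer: 165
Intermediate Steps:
y(l, c) = c + c*l
W(P) = 21 (W(P) = 3*(1 + 6) = 3*7 = 21)
H(K) = 4*K**2 (H(K) = (K + K)**2 = (2*K)**2 = 4*K**2)
H(-6) + W(67) = 4*(-6)**2 + 21 = 4*36 + 21 = 144 + 21 = 165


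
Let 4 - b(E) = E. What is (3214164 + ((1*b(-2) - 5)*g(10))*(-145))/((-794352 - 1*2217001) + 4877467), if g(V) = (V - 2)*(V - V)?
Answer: 12458/7233 ≈ 1.7224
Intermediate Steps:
b(E) = 4 - E
g(V) = 0 (g(V) = (-2 + V)*0 = 0)
(3214164 + ((1*b(-2) - 5)*g(10))*(-145))/((-794352 - 1*2217001) + 4877467) = (3214164 + ((1*(4 - 1*(-2)) - 5)*0)*(-145))/((-794352 - 1*2217001) + 4877467) = (3214164 + ((1*(4 + 2) - 5)*0)*(-145))/((-794352 - 2217001) + 4877467) = (3214164 + ((1*6 - 5)*0)*(-145))/(-3011353 + 4877467) = (3214164 + ((6 - 5)*0)*(-145))/1866114 = (3214164 + (1*0)*(-145))*(1/1866114) = (3214164 + 0*(-145))*(1/1866114) = (3214164 + 0)*(1/1866114) = 3214164*(1/1866114) = 12458/7233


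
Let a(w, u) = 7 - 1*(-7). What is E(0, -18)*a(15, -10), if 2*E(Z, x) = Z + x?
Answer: -126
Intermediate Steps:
E(Z, x) = Z/2 + x/2 (E(Z, x) = (Z + x)/2 = Z/2 + x/2)
a(w, u) = 14 (a(w, u) = 7 + 7 = 14)
E(0, -18)*a(15, -10) = ((½)*0 + (½)*(-18))*14 = (0 - 9)*14 = -9*14 = -126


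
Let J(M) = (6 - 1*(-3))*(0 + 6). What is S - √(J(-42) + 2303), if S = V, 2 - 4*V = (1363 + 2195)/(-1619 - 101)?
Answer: 3499/3440 - √2357 ≈ -47.532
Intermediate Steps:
J(M) = 54 (J(M) = (6 + 3)*6 = 9*6 = 54)
V = 3499/3440 (V = ½ - (1363 + 2195)/(4*(-1619 - 101)) = ½ - 1779/(2*(-1720)) = ½ - 1779*(-1)/(2*1720) = ½ - ¼*(-1779/860) = ½ + 1779/3440 = 3499/3440 ≈ 1.0172)
S = 3499/3440 ≈ 1.0172
S - √(J(-42) + 2303) = 3499/3440 - √(54 + 2303) = 3499/3440 - √2357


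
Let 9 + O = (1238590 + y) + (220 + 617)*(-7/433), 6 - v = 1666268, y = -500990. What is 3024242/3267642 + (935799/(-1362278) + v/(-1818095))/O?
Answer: 70358346254060690037700519/76020969869359030497536520 ≈ 0.92551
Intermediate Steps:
v = -1666262 (v = 6 - 1*1666268 = 6 - 1666268 = -1666262)
O = 319371044/433 (O = -9 + ((1238590 - 500990) + (220 + 617)*(-7/433)) = -9 + (737600 + 837*(-7*1/433)) = -9 + (737600 + 837*(-7/433)) = -9 + (737600 - 5859/433) = -9 + 319374941/433 = 319371044/433 ≈ 7.3758e+5)
3024242/3267642 + (935799/(-1362278) + v/(-1818095))/O = 3024242/3267642 + (935799/(-1362278) - 1666262/(-1818095))/(319371044/433) = 3024242*(1/3267642) + (935799*(-1/1362278) - 1666262*(-1/1818095))*(433/319371044) = 1512121/1633821 + (-55047/80134 + 1666262/1818095)*(433/319371044) = 1512121/1633821 + (33443563643/145691224730)*(433/319371044) = 1512121/1633821 + 14481063057419/46529558543658718120 = 70358346254060690037700519/76020969869359030497536520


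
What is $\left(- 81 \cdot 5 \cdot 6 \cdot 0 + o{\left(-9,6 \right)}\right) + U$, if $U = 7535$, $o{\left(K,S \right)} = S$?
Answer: $7541$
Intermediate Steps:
$\left(- 81 \cdot 5 \cdot 6 \cdot 0 + o{\left(-9,6 \right)}\right) + U = \left(- 81 \cdot 5 \cdot 6 \cdot 0 + 6\right) + 7535 = \left(- 81 \cdot 30 \cdot 0 + 6\right) + 7535 = \left(\left(-81\right) 0 + 6\right) + 7535 = \left(0 + 6\right) + 7535 = 6 + 7535 = 7541$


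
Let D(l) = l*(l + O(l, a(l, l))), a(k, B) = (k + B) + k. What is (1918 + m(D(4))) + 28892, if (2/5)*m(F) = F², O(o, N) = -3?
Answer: 30850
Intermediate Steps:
a(k, B) = B + 2*k (a(k, B) = (B + k) + k = B + 2*k)
D(l) = l*(-3 + l) (D(l) = l*(l - 3) = l*(-3 + l))
m(F) = 5*F²/2
(1918 + m(D(4))) + 28892 = (1918 + 5*(4*(-3 + 4))²/2) + 28892 = (1918 + 5*(4*1)²/2) + 28892 = (1918 + (5/2)*4²) + 28892 = (1918 + (5/2)*16) + 28892 = (1918 + 40) + 28892 = 1958 + 28892 = 30850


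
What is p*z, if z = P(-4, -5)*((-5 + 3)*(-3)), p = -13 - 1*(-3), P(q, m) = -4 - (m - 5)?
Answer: -360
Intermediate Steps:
P(q, m) = 1 - m (P(q, m) = -4 - (-5 + m) = -4 + (5 - m) = 1 - m)
p = -10 (p = -13 + 3 = -10)
z = 36 (z = (1 - 1*(-5))*((-5 + 3)*(-3)) = (1 + 5)*(-2*(-3)) = 6*6 = 36)
p*z = -10*36 = -360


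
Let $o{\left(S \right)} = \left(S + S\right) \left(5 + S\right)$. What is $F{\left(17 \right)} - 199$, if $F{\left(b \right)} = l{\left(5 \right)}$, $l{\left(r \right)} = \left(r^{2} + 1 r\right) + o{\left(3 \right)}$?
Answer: $-121$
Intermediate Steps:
$o{\left(S \right)} = 2 S \left(5 + S\right)$
$l{\left(r \right)} = 48 + r + r^{2}$ ($l{\left(r \right)} = \left(r^{2} + 1 r\right) + 2 \cdot 3 \left(5 + 3\right) = \left(r^{2} + r\right) + 2 \cdot 3 \cdot 8 = \left(r + r^{2}\right) + 48 = 48 + r + r^{2}$)
$F{\left(b \right)} = 78$ ($F{\left(b \right)} = 48 + 5 + 5^{2} = 48 + 5 + 25 = 78$)
$F{\left(17 \right)} - 199 = 78 - 199 = -121$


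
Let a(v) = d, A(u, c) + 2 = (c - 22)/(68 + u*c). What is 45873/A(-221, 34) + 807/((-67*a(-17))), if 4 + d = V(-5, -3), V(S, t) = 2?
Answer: -141229631/6164 ≈ -22912.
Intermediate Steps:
A(u, c) = -2 + (-22 + c)/(68 + c*u) (A(u, c) = -2 + (c - 22)/(68 + u*c) = -2 + (-22 + c)/(68 + c*u))
d = -2 (d = -4 + 2 = -2)
a(v) = -2
45873/A(-221, 34) + 807/((-67*a(-17))) = 45873/(((-158 + 34 - 2*34*(-221))/(68 + 34*(-221)))) + 807/((-67*(-2))) = 45873/(((-158 + 34 + 15028)/(68 - 7514))) + 807/134 = 45873/((14904/(-7446))) + 807*(1/134) = 45873/((-1/7446*14904)) + 807/134 = 45873/(-2484/1241) + 807/134 = 45873*(-1241/2484) + 807/134 = -2108459/92 + 807/134 = -141229631/6164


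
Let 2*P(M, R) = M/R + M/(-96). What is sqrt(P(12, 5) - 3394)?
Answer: I*sqrt(1357145)/20 ≈ 58.248*I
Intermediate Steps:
P(M, R) = -M/192 + M/(2*R) (P(M, R) = (M/R + M/(-96))/2 = (M/R + M*(-1/96))/2 = (M/R - M/96)/2 = (-M/96 + M/R)/2 = -M/192 + M/(2*R))
sqrt(P(12, 5) - 3394) = sqrt((1/192)*12*(96 - 1*5)/5 - 3394) = sqrt((1/192)*12*(1/5)*(96 - 5) - 3394) = sqrt((1/192)*12*(1/5)*91 - 3394) = sqrt(91/80 - 3394) = sqrt(-271429/80) = I*sqrt(1357145)/20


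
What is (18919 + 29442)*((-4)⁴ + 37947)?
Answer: 1847535283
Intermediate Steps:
(18919 + 29442)*((-4)⁴ + 37947) = 48361*(256 + 37947) = 48361*38203 = 1847535283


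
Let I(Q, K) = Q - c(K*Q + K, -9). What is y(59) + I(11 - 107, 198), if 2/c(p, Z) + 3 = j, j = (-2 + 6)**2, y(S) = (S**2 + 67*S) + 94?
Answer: 96614/13 ≈ 7431.8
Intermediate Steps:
y(S) = 94 + S**2 + 67*S
j = 16 (j = 4**2 = 16)
c(p, Z) = 2/13 (c(p, Z) = 2/(-3 + 16) = 2/13)
I(Q, K) = -2/13 + Q (I(Q, K) = Q - 1*2/13 = Q - 2/13 = -2/13 + Q)
y(59) + I(11 - 107, 198) = (94 + 59**2 + 67*59) + (-2/13 + (11 - 107)) = (94 + 3481 + 3953) + (-2/13 - 96) = 7528 - 1250/13 = 96614/13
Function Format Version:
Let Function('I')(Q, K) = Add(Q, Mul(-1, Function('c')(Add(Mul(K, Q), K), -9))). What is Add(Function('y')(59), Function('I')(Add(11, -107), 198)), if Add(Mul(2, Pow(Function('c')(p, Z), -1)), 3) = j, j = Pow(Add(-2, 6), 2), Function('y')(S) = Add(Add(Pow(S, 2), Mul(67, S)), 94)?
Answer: Rational(96614, 13) ≈ 7431.8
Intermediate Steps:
Function('y')(S) = Add(94, Pow(S, 2), Mul(67, S))
j = 16 (j = Pow(4, 2) = 16)
Function('c')(p, Z) = Rational(2, 13) (Function('c')(p, Z) = Mul(2, Pow(Add(-3, 16), -1)) = Mul(2, Pow(13, -1)) = Mul(2, Rational(1, 13)) = Rational(2, 13))
Function('I')(Q, K) = Add(Rational(-2, 13), Q) (Function('I')(Q, K) = Add(Q, Mul(-1, Rational(2, 13))) = Add(Q, Rational(-2, 13)) = Add(Rational(-2, 13), Q))
Add(Function('y')(59), Function('I')(Add(11, -107), 198)) = Add(Add(94, Pow(59, 2), Mul(67, 59)), Add(Rational(-2, 13), Add(11, -107))) = Add(Add(94, 3481, 3953), Add(Rational(-2, 13), -96)) = Add(7528, Rational(-1250, 13)) = Rational(96614, 13)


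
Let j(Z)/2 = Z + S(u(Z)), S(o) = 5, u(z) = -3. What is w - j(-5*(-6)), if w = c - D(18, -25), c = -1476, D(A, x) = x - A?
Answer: -1503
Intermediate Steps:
j(Z) = 10 + 2*Z (j(Z) = 2*(Z + 5) = 2*(5 + Z) = 10 + 2*Z)
w = -1433 (w = -1476 - (-25 - 1*18) = -1476 - (-25 - 18) = -1476 - 1*(-43) = -1476 + 43 = -1433)
w - j(-5*(-6)) = -1433 - (10 + 2*(-5*(-6))) = -1433 - (10 + 2*30) = -1433 - (10 + 60) = -1433 - 1*70 = -1433 - 70 = -1503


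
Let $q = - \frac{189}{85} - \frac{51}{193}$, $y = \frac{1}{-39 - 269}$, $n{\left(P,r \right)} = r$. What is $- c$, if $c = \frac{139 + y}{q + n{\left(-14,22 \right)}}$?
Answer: $- \frac{702314455}{98590184} \approx -7.1236$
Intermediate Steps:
$y = - \frac{1}{308}$ ($y = \frac{1}{-308} = - \frac{1}{308} \approx -0.0032468$)
$q = - \frac{40812}{16405}$ ($q = \left(-189\right) \frac{1}{85} - \frac{51}{193} = - \frac{189}{85} - \frac{51}{193} = - \frac{40812}{16405} \approx -2.4878$)
$c = \frac{702314455}{98590184}$ ($c = \frac{139 - \frac{1}{308}}{- \frac{40812}{16405} + 22} = \frac{42811}{308 \cdot \frac{320098}{16405}} = \frac{42811}{308} \cdot \frac{16405}{320098} = \frac{702314455}{98590184} \approx 7.1236$)
$- c = \left(-1\right) \frac{702314455}{98590184} = - \frac{702314455}{98590184}$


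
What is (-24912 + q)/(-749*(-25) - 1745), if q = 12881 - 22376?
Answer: -11469/5660 ≈ -2.0263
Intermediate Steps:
q = -9495
(-24912 + q)/(-749*(-25) - 1745) = (-24912 - 9495)/(-749*(-25) - 1745) = -34407/(18725 - 1745) = -34407/16980 = -34407*1/16980 = -11469/5660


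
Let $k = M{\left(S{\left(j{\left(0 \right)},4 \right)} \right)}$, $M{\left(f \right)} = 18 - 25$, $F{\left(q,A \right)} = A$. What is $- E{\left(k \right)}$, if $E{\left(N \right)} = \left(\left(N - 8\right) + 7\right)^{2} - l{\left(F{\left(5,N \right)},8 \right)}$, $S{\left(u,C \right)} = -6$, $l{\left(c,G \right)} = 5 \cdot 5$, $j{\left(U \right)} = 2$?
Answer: $-39$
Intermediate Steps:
$l{\left(c,G \right)} = 25$
$M{\left(f \right)} = -7$ ($M{\left(f \right)} = 18 - 25 = -7$)
$k = -7$
$E{\left(N \right)} = -25 + \left(-1 + N\right)^{2}$ ($E{\left(N \right)} = \left(\left(N - 8\right) + 7\right)^{2} - 25 = \left(\left(-8 + N\right) + 7\right)^{2} - 25 = \left(-1 + N\right)^{2} - 25 = -25 + \left(-1 + N\right)^{2}$)
$- E{\left(k \right)} = - (-25 + \left(-1 - 7\right)^{2}) = - (-25 + \left(-8\right)^{2}) = - (-25 + 64) = \left(-1\right) 39 = -39$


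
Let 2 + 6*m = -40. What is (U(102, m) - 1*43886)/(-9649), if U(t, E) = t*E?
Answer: 44600/9649 ≈ 4.6222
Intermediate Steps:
m = -7 (m = -⅓ + (⅙)*(-40) = -⅓ - 20/3 = -7)
U(t, E) = E*t
(U(102, m) - 1*43886)/(-9649) = (-7*102 - 1*43886)/(-9649) = (-714 - 43886)*(-1/9649) = -44600*(-1/9649) = 44600/9649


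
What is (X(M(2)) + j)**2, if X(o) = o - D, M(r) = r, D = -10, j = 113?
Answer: 15625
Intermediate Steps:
X(o) = 10 + o (X(o) = o - 1*(-10) = o + 10 = 10 + o)
(X(M(2)) + j)**2 = ((10 + 2) + 113)**2 = (12 + 113)**2 = 125**2 = 15625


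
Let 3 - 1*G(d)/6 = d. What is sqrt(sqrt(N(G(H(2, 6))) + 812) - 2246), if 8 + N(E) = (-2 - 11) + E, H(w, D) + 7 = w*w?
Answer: sqrt(-2246 + sqrt(827)) ≈ 47.088*I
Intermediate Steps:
H(w, D) = -7 + w**2 (H(w, D) = -7 + w*w = -7 + w**2)
G(d) = 18 - 6*d
N(E) = -21 + E (N(E) = -8 + ((-2 - 11) + E) = -8 + (-13 + E) = -21 + E)
sqrt(sqrt(N(G(H(2, 6))) + 812) - 2246) = sqrt(sqrt((-21 + (18 - 6*(-7 + 2**2))) + 812) - 2246) = sqrt(sqrt((-21 + (18 - 6*(-7 + 4))) + 812) - 2246) = sqrt(sqrt((-21 + (18 - 6*(-3))) + 812) - 2246) = sqrt(sqrt((-21 + (18 + 18)) + 812) - 2246) = sqrt(sqrt((-21 + 36) + 812) - 2246) = sqrt(sqrt(15 + 812) - 2246) = sqrt(sqrt(827) - 2246) = sqrt(-2246 + sqrt(827))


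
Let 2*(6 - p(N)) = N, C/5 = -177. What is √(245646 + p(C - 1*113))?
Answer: √246151 ≈ 496.14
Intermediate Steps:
C = -885 (C = 5*(-177) = -885)
p(N) = 6 - N/2
√(245646 + p(C - 1*113)) = √(245646 + (6 - (-885 - 1*113)/2)) = √(245646 + (6 - (-885 - 113)/2)) = √(245646 + (6 - ½*(-998))) = √(245646 + (6 + 499)) = √(245646 + 505) = √246151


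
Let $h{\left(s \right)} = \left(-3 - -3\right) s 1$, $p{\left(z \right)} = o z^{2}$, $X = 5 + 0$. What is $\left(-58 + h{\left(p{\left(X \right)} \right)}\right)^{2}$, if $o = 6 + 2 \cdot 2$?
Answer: $3364$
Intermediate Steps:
$X = 5$
$o = 10$ ($o = 6 + 4 = 10$)
$p{\left(z \right)} = 10 z^{2}$
$h{\left(s \right)} = 0$ ($h{\left(s \right)} = \left(-3 + 3\right) s 1 = 0 s 1 = 0 \cdot 1 = 0$)
$\left(-58 + h{\left(p{\left(X \right)} \right)}\right)^{2} = \left(-58 + 0\right)^{2} = \left(-58\right)^{2} = 3364$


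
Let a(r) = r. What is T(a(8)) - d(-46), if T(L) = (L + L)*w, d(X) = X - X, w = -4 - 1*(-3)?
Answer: -16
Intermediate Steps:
w = -1 (w = -4 + 3 = -1)
d(X) = 0
T(L) = -2*L (T(L) = (L + L)*(-1) = (2*L)*(-1) = -2*L)
T(a(8)) - d(-46) = -2*8 - 1*0 = -16 + 0 = -16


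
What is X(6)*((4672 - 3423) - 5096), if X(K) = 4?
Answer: -15388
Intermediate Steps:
X(6)*((4672 - 3423) - 5096) = 4*((4672 - 3423) - 5096) = 4*(1249 - 5096) = 4*(-3847) = -15388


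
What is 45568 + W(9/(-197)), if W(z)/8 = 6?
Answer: 45616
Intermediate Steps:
W(z) = 48 (W(z) = 8*6 = 48)
45568 + W(9/(-197)) = 45568 + 48 = 45616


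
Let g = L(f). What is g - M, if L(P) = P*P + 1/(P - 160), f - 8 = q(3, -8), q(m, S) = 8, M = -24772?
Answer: 3604031/144 ≈ 25028.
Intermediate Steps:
f = 16 (f = 8 + 8 = 16)
L(P) = P² + 1/(-160 + P)
g = 36863/144 (g = (1 + 16³ - 160*16²)/(-160 + 16) = (1 + 4096 - 160*256)/(-144) = -(1 + 4096 - 40960)/144 = -1/144*(-36863) = 36863/144 ≈ 255.99)
g - M = 36863/144 - 1*(-24772) = 36863/144 + 24772 = 3604031/144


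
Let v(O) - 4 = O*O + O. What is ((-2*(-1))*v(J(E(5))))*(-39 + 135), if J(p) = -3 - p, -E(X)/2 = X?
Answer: 11520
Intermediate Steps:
E(X) = -2*X
v(O) = 4 + O + O² (v(O) = 4 + (O*O + O) = 4 + (O² + O) = 4 + (O + O²) = 4 + O + O²)
((-2*(-1))*v(J(E(5))))*(-39 + 135) = ((-2*(-1))*(4 + (-3 - (-2)*5) + (-3 - (-2)*5)²))*(-39 + 135) = (2*(4 + (-3 - 1*(-10)) + (-3 - 1*(-10))²))*96 = (2*(4 + (-3 + 10) + (-3 + 10)²))*96 = (2*(4 + 7 + 7²))*96 = (2*(4 + 7 + 49))*96 = (2*60)*96 = 120*96 = 11520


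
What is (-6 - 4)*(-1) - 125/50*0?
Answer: 10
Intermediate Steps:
(-6 - 4)*(-1) - 125/50*0 = -10*(-1) - 125*1/50*0 = 10 - 5/2*0 = 10 + 0 = 10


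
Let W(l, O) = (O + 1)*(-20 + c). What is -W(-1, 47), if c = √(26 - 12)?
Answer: 960 - 48*√14 ≈ 780.40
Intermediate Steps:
c = √14 ≈ 3.7417
W(l, O) = (1 + O)*(-20 + √14) (W(l, O) = (O + 1)*(-20 + √14) = (1 + O)*(-20 + √14))
-W(-1, 47) = -(-20 + √14 - 20*47 + 47*√14) = -(-20 + √14 - 940 + 47*√14) = -(-960 + 48*√14) = 960 - 48*√14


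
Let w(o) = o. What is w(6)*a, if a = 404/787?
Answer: 2424/787 ≈ 3.0801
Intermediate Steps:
a = 404/787 (a = 404*(1/787) = 404/787 ≈ 0.51334)
w(6)*a = 6*(404/787) = 2424/787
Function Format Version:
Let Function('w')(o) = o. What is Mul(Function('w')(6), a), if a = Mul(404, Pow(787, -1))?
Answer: Rational(2424, 787) ≈ 3.0801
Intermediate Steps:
a = Rational(404, 787) (a = Mul(404, Rational(1, 787)) = Rational(404, 787) ≈ 0.51334)
Mul(Function('w')(6), a) = Mul(6, Rational(404, 787)) = Rational(2424, 787)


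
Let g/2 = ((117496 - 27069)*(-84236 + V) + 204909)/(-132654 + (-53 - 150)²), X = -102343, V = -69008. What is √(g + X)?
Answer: √1678530121083735/91445 ≈ 448.03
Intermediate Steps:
g = 27714380558/91445 (g = 2*(((117496 - 27069)*(-84236 - 69008) + 204909)/(-132654 + (-53 - 150)²)) = 2*((90427*(-153244) + 204909)/(-132654 + (-203)²)) = 2*((-13857395188 + 204909)/(-132654 + 41209)) = 2*(-13857190279/(-91445)) = 2*(-13857190279*(-1/91445)) = 2*(13857190279/91445) = 27714380558/91445 ≈ 3.0307e+5)
√(g + X) = √(27714380558/91445 - 102343) = √(18355624923/91445) = √1678530121083735/91445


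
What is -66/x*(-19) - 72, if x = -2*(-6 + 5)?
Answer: 555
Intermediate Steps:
x = 2 (x = -2*(-1) = 2)
-66/x*(-19) - 72 = -66/2*(-19) - 72 = -66*½*(-19) - 72 = -33*(-19) - 72 = 627 - 72 = 555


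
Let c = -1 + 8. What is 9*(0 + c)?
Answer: 63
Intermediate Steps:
c = 7
9*(0 + c) = 9*(0 + 7) = 9*7 = 63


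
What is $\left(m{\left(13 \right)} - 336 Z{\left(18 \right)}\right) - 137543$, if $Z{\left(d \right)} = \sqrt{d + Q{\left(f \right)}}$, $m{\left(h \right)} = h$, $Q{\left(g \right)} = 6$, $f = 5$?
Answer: $-137530 - 672 \sqrt{6} \approx -1.3918 \cdot 10^{5}$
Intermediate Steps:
$Z{\left(d \right)} = \sqrt{6 + d}$ ($Z{\left(d \right)} = \sqrt{d + 6} = \sqrt{6 + d}$)
$\left(m{\left(13 \right)} - 336 Z{\left(18 \right)}\right) - 137543 = \left(13 - 336 \sqrt{6 + 18}\right) - 137543 = \left(13 - 336 \sqrt{24}\right) - 137543 = \left(13 - 336 \cdot 2 \sqrt{6}\right) - 137543 = \left(13 - 672 \sqrt{6}\right) - 137543 = -137530 - 672 \sqrt{6}$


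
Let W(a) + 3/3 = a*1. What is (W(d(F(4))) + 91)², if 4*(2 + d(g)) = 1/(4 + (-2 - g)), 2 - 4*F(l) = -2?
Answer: 124609/16 ≈ 7788.1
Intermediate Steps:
F(l) = 1 (F(l) = ½ - ¼*(-2) = ½ + ½ = 1)
d(g) = -2 + 1/(4*(2 - g)) (d(g) = -2 + 1/(4*(4 + (-2 - g))) = -2 + 1/(4*(2 - g)))
W(a) = -1 + a (W(a) = -1 + a*1 = -1 + a)
(W(d(F(4))) + 91)² = ((-1 + (15 - 8*1)/(4*(-2 + 1))) + 91)² = ((-1 + (¼)*(15 - 8)/(-1)) + 91)² = ((-1 + (¼)*(-1)*7) + 91)² = ((-1 - 7/4) + 91)² = (-11/4 + 91)² = (353/4)² = 124609/16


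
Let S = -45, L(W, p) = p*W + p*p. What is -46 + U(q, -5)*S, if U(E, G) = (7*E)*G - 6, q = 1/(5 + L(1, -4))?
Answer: 5383/17 ≈ 316.65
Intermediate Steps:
L(W, p) = p² + W*p (L(W, p) = W*p + p² = p² + W*p)
q = 1/17 (q = 1/(5 - 4*(1 - 4)) = 1/(5 - 4*(-3)) = 1/(5 + 12) = 1/17 ≈ 0.058824)
U(E, G) = -6 + 7*E*G (U(E, G) = 7*E*G - 6 = -6 + 7*E*G)
-46 + U(q, -5)*S = -46 + (-6 + 7*(1/17)*(-5))*(-45) = -46 + (-6 - 35/17)*(-45) = -46 - 137/17*(-45) = -46 + 6165/17 = 5383/17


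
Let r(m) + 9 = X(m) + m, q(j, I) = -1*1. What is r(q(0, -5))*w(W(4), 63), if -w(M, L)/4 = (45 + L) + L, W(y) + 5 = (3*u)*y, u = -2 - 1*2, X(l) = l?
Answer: 7524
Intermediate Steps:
q(j, I) = -1
u = -4 (u = -2 - 2 = -4)
W(y) = -5 - 12*y (W(y) = -5 + (3*(-4))*y = -5 - 12*y)
w(M, L) = -180 - 8*L (w(M, L) = -4*((45 + L) + L) = -4*(45 + 2*L) = -180 - 8*L)
r(m) = -9 + 2*m (r(m) = -9 + (m + m) = -9 + 2*m)
r(q(0, -5))*w(W(4), 63) = (-9 + 2*(-1))*(-180 - 8*63) = (-9 - 2)*(-180 - 504) = -11*(-684) = 7524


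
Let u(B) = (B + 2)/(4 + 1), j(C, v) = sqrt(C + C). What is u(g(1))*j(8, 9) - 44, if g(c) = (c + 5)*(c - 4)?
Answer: -284/5 ≈ -56.800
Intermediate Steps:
j(C, v) = sqrt(2)*sqrt(C) (j(C, v) = sqrt(2*C) = sqrt(2)*sqrt(C))
g(c) = (-4 + c)*(5 + c) (g(c) = (5 + c)*(-4 + c) = (-4 + c)*(5 + c))
u(B) = 2/5 + B/5 (u(B) = (2 + B)/5 = (2 + B)*(1/5) = 2/5 + B/5)
u(g(1))*j(8, 9) - 44 = (2/5 + (-20 + 1 + 1**2)/5)*(sqrt(2)*sqrt(8)) - 44 = (2/5 + (-20 + 1 + 1)/5)*(sqrt(2)*(2*sqrt(2))) - 44 = (2/5 + (1/5)*(-18))*4 - 44 = (2/5 - 18/5)*4 - 44 = -16/5*4 - 44 = -64/5 - 44 = -284/5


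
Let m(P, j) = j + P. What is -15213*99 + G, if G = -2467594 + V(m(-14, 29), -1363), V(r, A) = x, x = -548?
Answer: -3974229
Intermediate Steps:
m(P, j) = P + j
V(r, A) = -548
G = -2468142 (G = -2467594 - 548 = -2468142)
-15213*99 + G = -15213*99 - 2468142 = -1506087 - 2468142 = -3974229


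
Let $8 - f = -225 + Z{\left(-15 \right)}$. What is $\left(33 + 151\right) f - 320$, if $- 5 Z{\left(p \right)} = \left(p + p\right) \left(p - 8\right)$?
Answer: $67944$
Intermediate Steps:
$Z{\left(p \right)} = - \frac{2 p \left(-8 + p\right)}{5}$ ($Z{\left(p \right)} = - \frac{\left(p + p\right) \left(p - 8\right)}{5} = - \frac{2 p \left(-8 + p\right)}{5}$)
$f = 371$ ($f = 8 - \left(-225 + \frac{2}{5} \left(-15\right) \left(8 - -15\right)\right) = 8 - \left(-225 + \frac{2}{5} \left(-15\right) \left(8 + 15\right)\right) = 8 - \left(-225 + \frac{2}{5} \left(-15\right) 23\right) = 8 - \left(-225 - 138\right) = 8 - -363 = 8 + 363 = 371$)
$\left(33 + 151\right) f - 320 = \left(33 + 151\right) 371 - 320 = 184 \cdot 371 - 320 = 68264 - 320 = 67944$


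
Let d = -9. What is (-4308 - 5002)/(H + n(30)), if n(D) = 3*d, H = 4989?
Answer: -4655/2481 ≈ -1.8763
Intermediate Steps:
n(D) = -27 (n(D) = 3*(-9) = -27)
(-4308 - 5002)/(H + n(30)) = (-4308 - 5002)/(4989 - 27) = -9310/4962 = -9310*1/4962 = -4655/2481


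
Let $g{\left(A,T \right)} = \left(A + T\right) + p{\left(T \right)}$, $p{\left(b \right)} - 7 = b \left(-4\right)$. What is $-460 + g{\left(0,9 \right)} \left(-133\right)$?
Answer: $2200$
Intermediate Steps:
$p{\left(b \right)} = 7 - 4 b$ ($p{\left(b \right)} = 7 + b \left(-4\right) = 7 - 4 b$)
$g{\left(A,T \right)} = 7 + A - 3 T$ ($g{\left(A,T \right)} = \left(A + T\right) - \left(-7 + 4 T\right) = 7 + A - 3 T$)
$-460 + g{\left(0,9 \right)} \left(-133\right) = -460 + \left(7 + 0 - 27\right) \left(-133\right) = -460 - -2660 = -460 + 2660 = 2200$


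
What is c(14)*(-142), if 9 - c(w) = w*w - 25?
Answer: 23004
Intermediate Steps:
c(w) = 34 - w² (c(w) = 9 - (w*w - 25) = 9 - (w² - 25) = 9 - (-25 + w²) = 9 + (25 - w²) = 34 - w²)
c(14)*(-142) = (34 - 1*14²)*(-142) = (34 - 1*196)*(-142) = (34 - 196)*(-142) = -162*(-142) = 23004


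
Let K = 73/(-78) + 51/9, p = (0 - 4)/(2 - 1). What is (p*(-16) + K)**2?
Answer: 3193369/676 ≈ 4723.9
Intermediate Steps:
p = -4 (p = -4/1 = -4*1 = -4)
K = 123/26 (K = 73*(-1/78) + 51*(1/9) = -73/78 + 17/3 = 123/26 ≈ 4.7308)
(p*(-16) + K)**2 = (-4*(-16) + 123/26)**2 = (64 + 123/26)**2 = (1787/26)**2 = 3193369/676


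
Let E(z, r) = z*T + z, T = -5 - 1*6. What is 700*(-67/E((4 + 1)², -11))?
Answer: 938/5 ≈ 187.60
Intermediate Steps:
T = -11 (T = -5 - 6 = -11)
E(z, r) = -10*z (E(z, r) = z*(-11) + z = -11*z + z = -10*z)
700*(-67/E((4 + 1)², -11)) = 700*(-67*(-1/(10*(4 + 1)²))) = 700*(-67/((-10*5²))) = 700*(-67/((-10*25))) = 700*(-67/(-250)) = 700*(-67*(-1/250)) = 700*(67/250) = 938/5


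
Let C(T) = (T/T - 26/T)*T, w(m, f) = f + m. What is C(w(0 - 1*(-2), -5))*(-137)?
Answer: 3973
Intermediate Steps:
C(T) = T*(1 - 26/T) (C(T) = (1 - 26/T)*T = T*(1 - 26/T))
C(w(0 - 1*(-2), -5))*(-137) = (-26 + (-5 + (0 - 1*(-2))))*(-137) = (-26 + (-5 + (0 + 2)))*(-137) = (-26 + (-5 + 2))*(-137) = (-26 - 3)*(-137) = -29*(-137) = 3973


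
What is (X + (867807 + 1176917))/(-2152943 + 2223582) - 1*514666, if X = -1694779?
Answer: -36355141629/70639 ≈ -5.1466e+5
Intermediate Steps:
(X + (867807 + 1176917))/(-2152943 + 2223582) - 1*514666 = (-1694779 + (867807 + 1176917))/(-2152943 + 2223582) - 1*514666 = (-1694779 + 2044724)/70639 - 514666 = 349945*(1/70639) - 514666 = 349945/70639 - 514666 = -36355141629/70639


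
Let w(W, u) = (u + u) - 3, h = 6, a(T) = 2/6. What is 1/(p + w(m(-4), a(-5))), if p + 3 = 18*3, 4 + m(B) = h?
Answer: 3/146 ≈ 0.020548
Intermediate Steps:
a(T) = 1/3 (a(T) = 2*(1/6) = 1/3)
m(B) = 2 (m(B) = -4 + 6 = 2)
w(W, u) = -3 + 2*u (w(W, u) = 2*u - 3 = -3 + 2*u)
p = 51 (p = -3 + 18*3 = -3 + 54 = 51)
1/(p + w(m(-4), a(-5))) = 1/(51 + (-3 + 2*(1/3))) = 1/(51 + (-3 + 2/3)) = 1/(51 - 7/3) = 1/(146/3) = 3/146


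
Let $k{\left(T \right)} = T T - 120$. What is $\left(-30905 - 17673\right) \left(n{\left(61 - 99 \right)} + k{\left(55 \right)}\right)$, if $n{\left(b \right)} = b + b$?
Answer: $-137427162$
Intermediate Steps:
$k{\left(T \right)} = -120 + T^{2}$ ($k{\left(T \right)} = T^{2} - 120 = -120 + T^{2}$)
$n{\left(b \right)} = 2 b$
$\left(-30905 - 17673\right) \left(n{\left(61 - 99 \right)} + k{\left(55 \right)}\right) = \left(-30905 - 17673\right) \left(2 \left(61 - 99\right) - \left(120 - 55^{2}\right)\right) = - 48578 \left(2 \left(-38\right) + \left(-120 + 3025\right)\right) = - 48578 \left(-76 + 2905\right) = \left(-48578\right) 2829 = -137427162$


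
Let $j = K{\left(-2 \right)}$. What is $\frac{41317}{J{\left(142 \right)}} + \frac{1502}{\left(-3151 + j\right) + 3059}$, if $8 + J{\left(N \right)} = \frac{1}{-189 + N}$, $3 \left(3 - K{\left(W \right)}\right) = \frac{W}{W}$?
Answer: $- \frac{261063847}{50518} \approx -5167.7$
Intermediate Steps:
$K{\left(W \right)} = \frac{8}{3}$ ($K{\left(W \right)} = 3 - \frac{W \frac{1}{W}}{3} = 3 - \frac{1}{3} = \frac{8}{3}$)
$j = \frac{8}{3} \approx 2.6667$
$J{\left(N \right)} = -8 + \frac{1}{-189 + N}$
$\frac{41317}{J{\left(142 \right)}} + \frac{1502}{\left(-3151 + j\right) + 3059} = \frac{41317}{\frac{1}{-189 + 142} \left(1513 - 1136\right)} + \frac{1502}{\left(-3151 + \frac{8}{3}\right) + 3059} = \frac{41317}{\frac{1}{-47} \left(1513 - 1136\right)} + \frac{1502}{- \frac{9445}{3} + 3059} = \frac{41317}{\left(- \frac{1}{47}\right) 377} + \frac{1502}{- \frac{268}{3}} = \frac{41317}{- \frac{377}{47}} + 1502 \left(- \frac{3}{268}\right) = 41317 \left(- \frac{47}{377}\right) - \frac{2253}{134} = - \frac{1941899}{377} - \frac{2253}{134} = - \frac{261063847}{50518}$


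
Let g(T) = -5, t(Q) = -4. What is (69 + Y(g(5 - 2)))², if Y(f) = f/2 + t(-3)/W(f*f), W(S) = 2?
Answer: 16641/4 ≈ 4160.3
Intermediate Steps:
Y(f) = -2 + f/2 (Y(f) = f/2 - 4/2 = f*(½) - 4*½ = f/2 - 2 = -2 + f/2)
(69 + Y(g(5 - 2)))² = (69 + (-2 + (½)*(-5)))² = (69 + (-2 - 5/2))² = (69 - 9/2)² = (129/2)² = 16641/4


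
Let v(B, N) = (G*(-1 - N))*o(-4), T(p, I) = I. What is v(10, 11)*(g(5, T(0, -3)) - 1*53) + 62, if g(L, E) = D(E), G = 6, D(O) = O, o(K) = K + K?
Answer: -32194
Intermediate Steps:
o(K) = 2*K
g(L, E) = E
v(B, N) = 48 + 48*N (v(B, N) = (6*(-1 - N))*(2*(-4)) = (-6 - 6*N)*(-8) = 48 + 48*N)
v(10, 11)*(g(5, T(0, -3)) - 1*53) + 62 = (48 + 48*11)*(-3 - 1*53) + 62 = (48 + 528)*(-3 - 53) + 62 = 576*(-56) + 62 = -32256 + 62 = -32194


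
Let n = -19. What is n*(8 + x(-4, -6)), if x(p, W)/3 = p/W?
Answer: -190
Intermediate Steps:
x(p, W) = 3*p/W (x(p, W) = 3*(p/W) = 3*p/W)
n*(8 + x(-4, -6)) = -19*(8 + 3*(-4)/(-6)) = -19*(8 + 3*(-4)*(-1/6)) = -19*(8 + 2) = -19*10 = -190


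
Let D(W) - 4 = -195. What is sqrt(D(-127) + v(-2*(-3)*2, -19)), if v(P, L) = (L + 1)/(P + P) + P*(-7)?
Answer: I*sqrt(1103)/2 ≈ 16.606*I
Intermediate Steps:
v(P, L) = -7*P + (1 + L)/(2*P) (v(P, L) = (1 + L)/((2*P)) - 7*P = (1 + L)*(1/(2*P)) - 7*P = (1 + L)/(2*P) - 7*P = -7*P + (1 + L)/(2*P))
D(W) = -191 (D(W) = 4 - 195 = -191)
sqrt(D(-127) + v(-2*(-3)*2, -19)) = sqrt(-191 + (1 - 19 - 14*(-2*(-3)*2)**2)/(2*((-2*(-3)*2)))) = sqrt(-191 + (1 - 19 - 14*(6*2)**2)/(2*((6*2)))) = sqrt(-191 + (1/2)*(1 - 19 - 14*12**2)/12) = sqrt(-191 + (1/2)*(1/12)*(1 - 19 - 14*144)) = sqrt(-191 + (1/2)*(1/12)*(1 - 19 - 2016)) = sqrt(-191 + (1/2)*(1/12)*(-2034)) = sqrt(-191 - 339/4) = sqrt(-1103/4) = I*sqrt(1103)/2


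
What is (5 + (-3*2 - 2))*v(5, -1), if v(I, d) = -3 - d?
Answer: 6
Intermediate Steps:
(5 + (-3*2 - 2))*v(5, -1) = (5 + (-3*2 - 2))*(-3 - 1*(-1)) = (5 + (-6 - 2))*(-3 + 1) = (5 - 8)*(-2) = -3*(-2) = 6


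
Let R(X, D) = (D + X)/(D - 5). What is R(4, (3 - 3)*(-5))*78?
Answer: -312/5 ≈ -62.400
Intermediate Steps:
R(X, D) = (D + X)/(-5 + D)
R(4, (3 - 3)*(-5))*78 = (((3 - 3)*(-5) + 4)/(-5 + (3 - 3)*(-5)))*78 = ((0*(-5) + 4)/(-5 + 0*(-5)))*78 = ((0 + 4)/(-5 + 0))*78 = (4/(-5))*78 = -1/5*4*78 = -4/5*78 = -312/5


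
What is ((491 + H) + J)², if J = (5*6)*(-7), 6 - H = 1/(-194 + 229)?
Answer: 100881936/1225 ≈ 82353.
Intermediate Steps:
H = 209/35 (H = 6 - 1/(-194 + 229) = 6 - 1/35 = 209/35 ≈ 5.9714)
J = -210 (J = 30*(-7) = -210)
((491 + H) + J)² = ((491 + 209/35) - 210)² = (17394/35 - 210)² = (10044/35)² = 100881936/1225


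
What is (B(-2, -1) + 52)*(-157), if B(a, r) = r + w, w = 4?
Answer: -8635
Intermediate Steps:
B(a, r) = 4 + r (B(a, r) = r + 4 = 4 + r)
(B(-2, -1) + 52)*(-157) = ((4 - 1) + 52)*(-157) = (3 + 52)*(-157) = 55*(-157) = -8635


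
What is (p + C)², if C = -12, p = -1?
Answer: 169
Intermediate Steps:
(p + C)² = (-1 - 12)² = (-13)² = 169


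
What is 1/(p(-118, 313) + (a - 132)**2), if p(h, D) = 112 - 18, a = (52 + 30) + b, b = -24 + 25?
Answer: 1/2495 ≈ 0.00040080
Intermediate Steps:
b = 1
a = 83 (a = (52 + 30) + 1 = 82 + 1 = 83)
p(h, D) = 94
1/(p(-118, 313) + (a - 132)**2) = 1/(94 + (83 - 132)**2) = 1/(94 + (-49)**2) = 1/(94 + 2401) = 1/2495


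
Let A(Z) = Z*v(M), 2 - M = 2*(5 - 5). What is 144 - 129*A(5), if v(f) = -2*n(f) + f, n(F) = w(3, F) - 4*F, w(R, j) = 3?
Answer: -7596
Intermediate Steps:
M = 2 (M = 2 - 2*(5 - 5) = 2 - 2*0 = 2 - 1*0 = 2 + 0 = 2)
n(F) = 3 - 4*F
v(f) = -6 + 9*f (v(f) = -2*(3 - 4*f) + f = (-6 + 8*f) + f = -6 + 9*f)
A(Z) = 12*Z (A(Z) = Z*(-6 + 9*2) = Z*(-6 + 18) = Z*12 = 12*Z)
144 - 129*A(5) = 144 - 1548*5 = 144 - 129*60 = 144 - 7740 = -7596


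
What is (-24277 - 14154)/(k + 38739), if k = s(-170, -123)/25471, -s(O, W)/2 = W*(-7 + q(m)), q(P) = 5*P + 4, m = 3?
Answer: -978876001/986724021 ≈ -0.99205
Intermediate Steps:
q(P) = 4 + 5*P
s(O, W) = -24*W (s(O, W) = -2*W*(-7 + (4 + 5*3)) = -2*W*(-7 + (4 + 15)) = -2*W*(-7 + 19) = -2*W*12 = -24*W)
k = 2952/25471 (k = -24*(-123)/25471 = 2952*(1/25471) = 2952/25471 ≈ 0.11590)
(-24277 - 14154)/(k + 38739) = (-24277 - 14154)/(2952/25471 + 38739) = -38431/986724021/25471 = -38431*25471/986724021 = -978876001/986724021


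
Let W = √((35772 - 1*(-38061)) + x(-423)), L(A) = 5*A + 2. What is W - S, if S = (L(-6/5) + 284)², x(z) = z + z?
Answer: -78400 + √72987 ≈ -78130.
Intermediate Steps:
x(z) = 2*z
L(A) = 2 + 5*A
W = √72987 (W = √((35772 - 1*(-38061)) + 2*(-423)) = √((35772 + 38061) - 846) = √(73833 - 846) = √72987 ≈ 270.16)
S = 78400 (S = ((2 + 5*(-6/5)) + 284)² = ((2 - 6) + 284)² = (-4 + 284)² = 280² = 78400)
W - S = √72987 - 1*78400 = √72987 - 78400 = -78400 + √72987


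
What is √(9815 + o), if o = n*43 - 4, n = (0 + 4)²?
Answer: √10499 ≈ 102.46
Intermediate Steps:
n = 16 (n = 4² = 16)
o = 684 (o = 16*43 - 4 = 688 - 4 = 684)
√(9815 + o) = √(9815 + 684) = √10499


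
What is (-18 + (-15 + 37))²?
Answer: 16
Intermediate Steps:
(-18 + (-15 + 37))² = (-18 + 22)² = 4² = 16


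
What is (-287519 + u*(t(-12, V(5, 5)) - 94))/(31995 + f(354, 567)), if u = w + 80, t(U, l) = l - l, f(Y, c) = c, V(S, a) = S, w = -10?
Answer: -98033/10854 ≈ -9.0320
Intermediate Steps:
t(U, l) = 0
u = 70 (u = -10 + 80 = 70)
(-287519 + u*(t(-12, V(5, 5)) - 94))/(31995 + f(354, 567)) = (-287519 + 70*(0 - 94))/(31995 + 567) = (-287519 + 70*(-94))/32562 = (-287519 - 6580)*(1/32562) = -294099*1/32562 = -98033/10854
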